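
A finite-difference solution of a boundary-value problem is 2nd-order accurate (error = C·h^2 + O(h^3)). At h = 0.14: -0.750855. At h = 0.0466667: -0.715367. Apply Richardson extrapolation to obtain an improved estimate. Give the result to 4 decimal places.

The leading error scales as h^2; refining by a factor of 3 reduces it by 3^2 = 9.
Extrapolated value = (9·A(h/3) − A(h)) / (9 − 1)
= (9·(-0.715367) − (-0.750855)) / 8
= -5.687448 / 8 = -0.710931

-0.7109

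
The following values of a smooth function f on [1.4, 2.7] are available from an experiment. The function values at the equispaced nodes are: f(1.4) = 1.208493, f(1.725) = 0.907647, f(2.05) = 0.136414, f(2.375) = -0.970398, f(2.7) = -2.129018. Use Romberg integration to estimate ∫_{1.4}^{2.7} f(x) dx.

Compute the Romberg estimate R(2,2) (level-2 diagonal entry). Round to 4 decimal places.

R(0,0) (trapezoid, 1 panel, h=1.3000): -0.598341
R(1,0) (trapezoid, 2 panels, h=0.6500): -0.210502
R(2,0) (trapezoid, 4 panels, h=0.3250): -0.125645
R(1,1) = -0.210502 + (-0.210502 − (-0.598341))/3 = -0.081222
R(2,1) = -0.125645 + (-0.125645 − (-0.210502))/3 = -0.097359
R(2,2) = -0.097359 + (-0.097359 − (-0.081222))/15 = -0.098435

-0.0984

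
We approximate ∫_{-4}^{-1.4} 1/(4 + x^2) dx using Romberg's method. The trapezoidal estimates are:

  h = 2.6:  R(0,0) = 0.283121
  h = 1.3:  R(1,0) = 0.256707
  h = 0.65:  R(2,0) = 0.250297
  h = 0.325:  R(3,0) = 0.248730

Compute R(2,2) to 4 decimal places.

0.2482

Richardson extrapolation on the trapezoidal column (denominator 4−1=3):
R(1,1) = (4·0.256707 − 0.283121) / 3 = 0.247902
R(2,1) = (4·0.250297 − 0.256707) / 3 = 0.248160
R(2,2) = 0.248160 + (0.248160 − 0.247902)/15 = 0.248177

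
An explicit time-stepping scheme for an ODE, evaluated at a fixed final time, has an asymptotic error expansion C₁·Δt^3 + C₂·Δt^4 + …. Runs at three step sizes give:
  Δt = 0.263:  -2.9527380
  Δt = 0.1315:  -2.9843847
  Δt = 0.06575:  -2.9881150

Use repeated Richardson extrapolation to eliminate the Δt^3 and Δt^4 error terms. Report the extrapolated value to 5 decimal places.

-2.98863

First eliminate the Δt^3 term (factor 2^3 = 8):
  B₁ = (8·(-2.9843847) − (-2.9527380))/7 = -2.9889057
  B₂ = (8·(-2.9881150) − (-2.9843847))/7 = -2.9886479
Then eliminate the Δt^4 term (factor 2^4 = 16):
  (16·(-2.9886479) − (-2.9889057))/15 = -2.9886307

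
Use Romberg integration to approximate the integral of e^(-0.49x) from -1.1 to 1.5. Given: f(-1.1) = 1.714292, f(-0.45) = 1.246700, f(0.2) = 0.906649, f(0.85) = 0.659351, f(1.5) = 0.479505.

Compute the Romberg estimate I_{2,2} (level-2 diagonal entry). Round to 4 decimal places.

I_{0,0} (trapezoid, 1 panel, h=2.6000): 2.851936
I_{1,0} (trapezoid, 2 panels, h=1.3000): 2.604612
I_{2,0} (trapezoid, 4 panels, h=0.6500): 2.541239
I_{1,1} = 2.604612 + (2.604612 − 2.851936)/3 = 2.522171
I_{2,1} = 2.541239 + (2.541239 − 2.604612)/3 = 2.520115
I_{2,2} = 2.520115 + (2.520115 − 2.522171)/15 = 2.519978

2.5200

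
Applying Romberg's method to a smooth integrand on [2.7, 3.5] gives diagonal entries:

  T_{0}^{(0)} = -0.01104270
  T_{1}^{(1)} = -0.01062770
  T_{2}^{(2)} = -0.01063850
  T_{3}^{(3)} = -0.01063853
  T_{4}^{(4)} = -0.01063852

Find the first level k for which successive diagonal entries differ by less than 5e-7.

k = 3

|T_{1}^{(1)} − T_{0}^{(0)}| = 0.00041500 ≥ 5e-7
|T_{2}^{(2)} − T_{1}^{(1)}| = 0.00001080 ≥ 5e-7
|T_{3}^{(3)} − T_{2}^{(2)}| = 0.00000003 < 5e-7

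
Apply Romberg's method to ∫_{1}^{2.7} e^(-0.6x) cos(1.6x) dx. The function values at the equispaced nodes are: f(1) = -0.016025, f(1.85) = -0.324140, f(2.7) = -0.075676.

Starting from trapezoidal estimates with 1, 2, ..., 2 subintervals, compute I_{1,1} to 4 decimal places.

-0.3933

I_{0,0} (trapezoid, 1 panel, h=1.7000): -0.077946
I_{1,0} (trapezoid, 2 panels, h=0.8500): -0.314492
I_{1,1} = -0.314492 + (-0.314492 − (-0.077946))/3 = -0.393341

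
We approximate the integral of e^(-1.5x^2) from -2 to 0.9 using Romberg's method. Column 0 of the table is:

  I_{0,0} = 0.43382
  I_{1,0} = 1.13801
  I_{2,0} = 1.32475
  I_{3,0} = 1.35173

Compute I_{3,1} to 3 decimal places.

1.361

Richardson extrapolation on the trapezoidal column (denominator 4−1=3):
I_{3,1} = (4·1.35173 − 1.32475) / 3 = 1.36072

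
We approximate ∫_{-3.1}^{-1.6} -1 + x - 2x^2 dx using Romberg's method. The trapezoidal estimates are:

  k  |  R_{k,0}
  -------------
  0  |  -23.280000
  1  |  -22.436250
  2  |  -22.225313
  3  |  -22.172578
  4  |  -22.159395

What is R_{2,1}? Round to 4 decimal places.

-22.1550

R_{2,1} = -22.225313 + (-22.225313 − (-22.436250))/3 = -22.155001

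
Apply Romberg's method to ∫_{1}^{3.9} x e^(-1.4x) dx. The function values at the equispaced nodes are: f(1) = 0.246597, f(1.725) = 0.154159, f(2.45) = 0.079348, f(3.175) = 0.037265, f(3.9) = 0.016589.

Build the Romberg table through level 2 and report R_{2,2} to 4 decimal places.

0.2874

R_{0,0} (trapezoid, 1 panel, h=2.9000): 0.381620
R_{1,0} (trapezoid, 2 panels, h=1.4500): 0.305864
R_{2,0} (trapezoid, 4 panels, h=0.7250): 0.291715
R_{1,1} = 0.305864 + (0.305864 − 0.381620)/3 = 0.280612
R_{2,1} = 0.291715 + (0.291715 − 0.305864)/3 = 0.286999
R_{2,2} = 0.286999 + (0.286999 − 0.280612)/15 = 0.287425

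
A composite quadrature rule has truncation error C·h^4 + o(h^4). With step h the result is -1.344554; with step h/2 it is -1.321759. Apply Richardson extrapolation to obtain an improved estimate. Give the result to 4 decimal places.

The leading error scales as h^4; refining by a factor of 2 reduces it by 2^4 = 16.
Extrapolated value = (16·A(h/2) − A(h)) / (16 − 1)
= (16·(-1.321759) − (-1.344554)) / 15
= -19.803590 / 15 = -1.320239

-1.3202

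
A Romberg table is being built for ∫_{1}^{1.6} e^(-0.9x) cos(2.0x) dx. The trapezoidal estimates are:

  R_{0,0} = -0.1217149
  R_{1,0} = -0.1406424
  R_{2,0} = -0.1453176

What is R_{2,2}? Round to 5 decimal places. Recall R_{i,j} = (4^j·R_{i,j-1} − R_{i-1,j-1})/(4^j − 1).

-0.14687

Richardson extrapolation on the trapezoidal column (denominator 4−1=3):
R_{1,1} = -0.1406424 + (-0.1406424 − (-0.1217149))/3 = -0.1469516
R_{2,1} = (4·(-0.1453176) − (-0.1406424)) / 3 = -0.1468760
R_{2,2} = (16·(-0.1468760) − (-0.1469516)) / 15 = -0.1468710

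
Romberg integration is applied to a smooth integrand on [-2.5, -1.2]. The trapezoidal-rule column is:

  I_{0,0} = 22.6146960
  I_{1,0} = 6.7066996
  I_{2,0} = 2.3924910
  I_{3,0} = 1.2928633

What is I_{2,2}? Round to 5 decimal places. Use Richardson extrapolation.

0.92445

Richardson extrapolation on the trapezoidal column (denominator 4−1=3):
I_{1,1} = 6.7066996 + (6.7066996 − 22.6146960)/3 = 1.4040341
I_{2,1} = 2.3924910 + (2.3924910 − 6.7066996)/3 = 0.9544215
I_{2,2} = 0.9544215 + (0.9544215 − 1.4040341)/15 = 0.9244473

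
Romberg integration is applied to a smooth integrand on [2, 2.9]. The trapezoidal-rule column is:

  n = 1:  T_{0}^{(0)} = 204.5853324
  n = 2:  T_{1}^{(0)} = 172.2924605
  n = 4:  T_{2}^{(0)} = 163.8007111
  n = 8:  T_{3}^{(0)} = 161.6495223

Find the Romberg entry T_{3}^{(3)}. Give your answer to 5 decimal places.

T_{1}^{(1)} = (4·172.2924605 − 204.5853324) / 3 = 161.5281699
T_{2}^{(1)} = (4·163.8007111 − 172.2924605) / 3 = 160.9701280
T_{3}^{(1)} = (4·161.6495223 − 163.8007111) / 3 = 160.9324594
T_{2}^{(2)} = (16·160.9701280 − 161.5281699) / 15 = 160.9329252
T_{3}^{(2)} = (16·160.9324594 − 160.9701280) / 15 = 160.9299482
T_{3}^{(3)} = 160.9299482 + (160.9299482 − 160.9329252)/63 = 160.9299009

160.92990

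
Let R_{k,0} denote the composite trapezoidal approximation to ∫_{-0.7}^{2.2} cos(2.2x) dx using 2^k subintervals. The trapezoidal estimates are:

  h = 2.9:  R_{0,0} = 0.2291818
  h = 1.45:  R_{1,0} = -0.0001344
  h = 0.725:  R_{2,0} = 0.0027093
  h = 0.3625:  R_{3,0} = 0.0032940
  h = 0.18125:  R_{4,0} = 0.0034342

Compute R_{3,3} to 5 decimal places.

0.00339

Richardson extrapolation on the trapezoidal column (denominator 4−1=3):
R_{1,1} = -0.0001344 + (-0.0001344 − 0.2291818)/3 = -0.0765731
R_{2,1} = 0.0027093 + (0.0027093 − (-0.0001344))/3 = 0.0036572
R_{3,1} = 0.0032940 + (0.0032940 − 0.0027093)/3 = 0.0034889
R_{2,2} = 0.0036572 + (0.0036572 − (-0.0765731))/15 = 0.0090059
R_{3,2} = 0.0034889 + (0.0034889 − 0.0036572)/15 = 0.0034777
R_{3,3} = 0.0034777 + (0.0034777 − 0.0090059)/63 = 0.0033900
(Column j=1 coincides with Simpson's rule on the same nodes.)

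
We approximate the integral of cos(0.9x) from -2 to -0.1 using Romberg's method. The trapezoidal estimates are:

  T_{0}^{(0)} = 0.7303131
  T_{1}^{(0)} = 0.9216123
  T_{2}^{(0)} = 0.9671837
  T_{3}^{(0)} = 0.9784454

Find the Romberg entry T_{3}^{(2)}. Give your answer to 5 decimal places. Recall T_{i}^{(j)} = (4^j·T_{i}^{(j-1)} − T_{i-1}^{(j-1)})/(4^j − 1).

0.98219

Richardson extrapolation on the trapezoidal column (denominator 4−1=3):
T_{2}^{(1)} = (4·0.9671837 − 0.9216123) / 3 = 0.9823742
T_{3}^{(1)} = (4·0.9784454 − 0.9671837) / 3 = 0.9821993
T_{3}^{(2)} = 0.9821993 + (0.9821993 − 0.9823742)/15 = 0.9821876
(Column j=1 coincides with Simpson's rule on the same nodes.)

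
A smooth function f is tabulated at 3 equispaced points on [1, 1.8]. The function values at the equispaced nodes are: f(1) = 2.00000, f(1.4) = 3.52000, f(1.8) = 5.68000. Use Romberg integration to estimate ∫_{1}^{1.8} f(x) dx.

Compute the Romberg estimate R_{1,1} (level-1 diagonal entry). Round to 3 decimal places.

2.901

R_{0,0} (trapezoid, 1 panel, h=0.8000): 3.07200
R_{1,0} (trapezoid, 2 panels, h=0.4000): 2.94400
R_{1,1} = 2.94400 + (2.94400 − 3.07200)/3 = 2.90133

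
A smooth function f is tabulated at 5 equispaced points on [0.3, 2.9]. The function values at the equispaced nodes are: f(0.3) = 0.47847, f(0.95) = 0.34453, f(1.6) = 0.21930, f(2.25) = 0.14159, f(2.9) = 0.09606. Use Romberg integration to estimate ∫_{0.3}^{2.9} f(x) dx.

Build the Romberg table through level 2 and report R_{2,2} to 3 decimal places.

R_{0,0} (trapezoid, 1 panel, h=2.6000): 0.74689
R_{1,0} (trapezoid, 2 panels, h=1.3000): 0.65853
R_{2,0} (trapezoid, 4 panels, h=0.6500): 0.64525
R_{1,1} = 0.65853 + (0.65853 − 0.74689)/3 = 0.62908
R_{2,1} = 0.64525 + (0.64525 − 0.65853)/3 = 0.64082
R_{2,2} = 0.64082 + (0.64082 − 0.62908)/15 = 0.64160

0.642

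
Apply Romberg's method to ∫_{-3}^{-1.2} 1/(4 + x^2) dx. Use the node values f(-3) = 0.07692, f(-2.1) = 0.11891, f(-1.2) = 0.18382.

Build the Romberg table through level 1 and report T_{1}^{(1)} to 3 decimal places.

0.221

T_{0}^{(0)} (trapezoid, 1 panel, h=1.8000): 0.23467
T_{1}^{(0)} (trapezoid, 2 panels, h=0.9000): 0.22435
T_{1}^{(1)} = 0.22435 + (0.22435 − 0.23467)/3 = 0.22091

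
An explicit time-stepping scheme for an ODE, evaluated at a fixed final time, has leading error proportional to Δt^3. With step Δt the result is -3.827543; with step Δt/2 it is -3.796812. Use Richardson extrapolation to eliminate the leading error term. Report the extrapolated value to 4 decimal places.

Extrapolated value = (8·A(Δt/2) − A(Δt)) / (8 − 1)
= (8·(-3.796812) − (-3.827543)) / 7
= -26.546953 / 7 = -3.792422

-3.7924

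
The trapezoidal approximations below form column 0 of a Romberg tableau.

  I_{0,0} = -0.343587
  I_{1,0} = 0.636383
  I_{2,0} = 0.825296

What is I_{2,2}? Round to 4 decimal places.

I_{1,1} = 0.636383 + (0.636383 − (-0.343587))/3 = 0.963040
I_{2,1} = 0.825296 + (0.825296 − 0.636383)/3 = 0.888267
I_{2,2} = 0.888267 + (0.888267 − 0.963040)/15 = 0.883282

0.8833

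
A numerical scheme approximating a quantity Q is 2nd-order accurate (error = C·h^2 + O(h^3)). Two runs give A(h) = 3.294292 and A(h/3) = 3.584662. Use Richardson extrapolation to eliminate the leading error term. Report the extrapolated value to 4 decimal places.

3.6210

Extrapolated value = (9·A(h/3) − A(h)) / (9 − 1)
= (9·3.584662 − 3.294292) / 8
= 28.967666 / 8 = 3.620958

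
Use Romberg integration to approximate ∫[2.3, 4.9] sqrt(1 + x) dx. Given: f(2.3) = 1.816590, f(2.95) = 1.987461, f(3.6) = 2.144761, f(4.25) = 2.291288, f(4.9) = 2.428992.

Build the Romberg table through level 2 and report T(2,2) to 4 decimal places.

T(0,0) (trapezoid, 1 panel, h=2.6000): 5.519257
T(1,0) (trapezoid, 2 panels, h=1.3000): 5.547818
T(2,0) (trapezoid, 4 panels, h=0.6500): 5.555096
T(1,1) = 5.547818 + (5.547818 − 5.519257)/3 = 5.557338
T(2,1) = 5.555096 + (5.555096 − 5.547818)/3 = 5.557522
T(2,2) = 5.557522 + (5.557522 − 5.557338)/15 = 5.557534

5.5575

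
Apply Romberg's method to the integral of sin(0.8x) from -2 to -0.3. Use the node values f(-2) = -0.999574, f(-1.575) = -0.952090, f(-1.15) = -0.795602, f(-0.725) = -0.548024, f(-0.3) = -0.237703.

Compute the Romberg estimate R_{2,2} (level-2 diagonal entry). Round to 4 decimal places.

R_{0,0} (trapezoid, 1 panel, h=1.7000): -1.051685
R_{1,0} (trapezoid, 2 panels, h=0.8500): -1.202104
R_{2,0} (trapezoid, 4 panels, h=0.4250): -1.238601
R_{1,1} = -1.202104 + (-1.202104 − (-1.051685))/3 = -1.252244
R_{2,1} = -1.238601 + (-1.238601 − (-1.202104))/3 = -1.250767
R_{2,2} = -1.250767 + (-1.250767 − (-1.252244))/15 = -1.250669

-1.2507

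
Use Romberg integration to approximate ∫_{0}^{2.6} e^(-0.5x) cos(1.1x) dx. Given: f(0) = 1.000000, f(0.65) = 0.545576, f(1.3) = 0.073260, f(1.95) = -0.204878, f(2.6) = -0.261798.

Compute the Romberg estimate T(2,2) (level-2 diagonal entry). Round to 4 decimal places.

T(0,0) (trapezoid, 1 panel, h=2.6000): 0.959663
T(1,0) (trapezoid, 2 panels, h=1.3000): 0.575069
T(2,0) (trapezoid, 4 panels, h=0.6500): 0.508988
T(1,1) = 0.575069 + (0.575069 − 0.959663)/3 = 0.446871
T(2,1) = 0.508988 + (0.508988 − 0.575069)/3 = 0.486961
T(2,2) = 0.486961 + (0.486961 − 0.446871)/15 = 0.489634

0.4896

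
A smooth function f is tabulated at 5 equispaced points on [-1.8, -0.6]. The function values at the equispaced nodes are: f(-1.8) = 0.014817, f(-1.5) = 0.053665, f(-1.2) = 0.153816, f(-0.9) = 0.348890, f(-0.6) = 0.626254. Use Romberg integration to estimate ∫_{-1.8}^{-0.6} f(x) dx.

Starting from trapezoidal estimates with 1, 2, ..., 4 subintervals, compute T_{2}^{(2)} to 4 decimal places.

0.2562

T_{0}^{(0)} (trapezoid, 1 panel, h=1.2000): 0.384643
T_{1}^{(0)} (trapezoid, 2 panels, h=0.6000): 0.284611
T_{2}^{(0)} (trapezoid, 4 panels, h=0.3000): 0.263072
T_{1}^{(1)} = 0.284611 + (0.284611 − 0.384643)/3 = 0.251267
T_{2}^{(1)} = 0.263072 + (0.263072 − 0.284611)/3 = 0.255892
T_{2}^{(2)} = 0.255892 + (0.255892 − 0.251267)/15 = 0.256200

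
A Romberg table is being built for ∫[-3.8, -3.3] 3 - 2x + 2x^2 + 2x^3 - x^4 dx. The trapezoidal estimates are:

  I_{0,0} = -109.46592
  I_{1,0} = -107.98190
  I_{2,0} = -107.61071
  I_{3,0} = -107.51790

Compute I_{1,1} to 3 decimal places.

-107.487

Richardson extrapolation on the trapezoidal column (denominator 4−1=3):
I_{1,1} = (4·(-107.98190) − (-109.46592)) / 3 = -107.48723
(Column j=1 coincides with Simpson's rule on the same nodes.)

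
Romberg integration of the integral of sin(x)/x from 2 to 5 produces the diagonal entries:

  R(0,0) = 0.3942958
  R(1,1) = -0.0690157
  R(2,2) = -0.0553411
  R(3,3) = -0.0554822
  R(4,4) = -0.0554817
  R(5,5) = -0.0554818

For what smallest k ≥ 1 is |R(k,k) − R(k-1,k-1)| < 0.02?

k = 2

|R(1,1) − R(0,0)| = 0.4633115 ≥ 0.02
|R(2,2) − R(1,1)| = 0.0136746 < 0.02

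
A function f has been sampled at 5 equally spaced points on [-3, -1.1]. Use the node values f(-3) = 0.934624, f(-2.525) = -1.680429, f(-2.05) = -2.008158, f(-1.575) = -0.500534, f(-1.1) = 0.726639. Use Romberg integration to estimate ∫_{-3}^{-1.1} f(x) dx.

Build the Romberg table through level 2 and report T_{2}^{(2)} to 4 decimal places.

T_{0}^{(0)} (trapezoid, 1 panel, h=1.9000): 1.578200
T_{1}^{(0)} (trapezoid, 2 panels, h=0.9500): -1.118650
T_{2}^{(0)} (trapezoid, 4 panels, h=0.4750): -1.595283
T_{1}^{(1)} = -1.118650 + (-1.118650 − 1.578200)/3 = -2.017600
T_{2}^{(1)} = -1.595283 + (-1.595283 − (-1.118650))/3 = -1.754161
T_{2}^{(2)} = -1.754161 + (-1.754161 − (-2.017600))/15 = -1.736598

-1.7366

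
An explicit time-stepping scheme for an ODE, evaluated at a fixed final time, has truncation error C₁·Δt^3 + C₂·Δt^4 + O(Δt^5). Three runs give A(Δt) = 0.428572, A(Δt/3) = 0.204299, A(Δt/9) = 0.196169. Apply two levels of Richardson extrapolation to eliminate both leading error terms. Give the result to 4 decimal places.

0.1959

First eliminate the Δt^3 term (factor 3^3 = 27):
  B₁ = (27·0.204299 − 0.428572)/26 = 0.195673
  B₂ = (27·0.196169 − 0.204299)/26 = 0.195856
Then eliminate the Δt^4 term (factor 3^4 = 81):
  (81·0.195856 − 0.195673)/80 = 0.195858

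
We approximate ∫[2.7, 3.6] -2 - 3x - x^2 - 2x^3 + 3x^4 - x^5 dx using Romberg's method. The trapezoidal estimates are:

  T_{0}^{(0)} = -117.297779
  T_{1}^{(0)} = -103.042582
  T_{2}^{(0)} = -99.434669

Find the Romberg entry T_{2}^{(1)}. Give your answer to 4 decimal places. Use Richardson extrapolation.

T_{2}^{(1)} = -99.434669 + (-99.434669 − (-103.042582))/3 = -98.232031

-98.2320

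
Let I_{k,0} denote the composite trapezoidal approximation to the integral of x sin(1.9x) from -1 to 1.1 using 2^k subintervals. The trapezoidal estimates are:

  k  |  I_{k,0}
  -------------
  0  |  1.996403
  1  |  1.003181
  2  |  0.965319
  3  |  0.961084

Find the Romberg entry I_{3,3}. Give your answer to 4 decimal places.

0.9600

Richardson extrapolation on the trapezoidal column (denominator 4−1=3):
I_{1,1} = 1.003181 + (1.003181 − 1.996403)/3 = 0.672107
I_{2,1} = (4·0.965319 − 1.003181) / 3 = 0.952698
I_{3,1} = 0.961084 + (0.961084 − 0.965319)/3 = 0.959672
I_{2,2} = 0.952698 + (0.952698 − 0.672107)/15 = 0.971404
I_{3,2} = 0.959672 + (0.959672 − 0.952698)/15 = 0.960137
I_{3,3} = (64·0.960137 − 0.971404) / 63 = 0.959958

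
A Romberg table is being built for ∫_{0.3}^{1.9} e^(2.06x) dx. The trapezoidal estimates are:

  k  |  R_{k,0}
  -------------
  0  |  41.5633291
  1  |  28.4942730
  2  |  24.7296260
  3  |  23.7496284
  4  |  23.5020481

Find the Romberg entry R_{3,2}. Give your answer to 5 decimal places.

23.41951

Richardson extrapolation on the trapezoidal column (denominator 4−1=3):
R_{2,1} = 24.7296260 + (24.7296260 − 28.4942730)/3 = 23.4747437
R_{3,1} = 23.7496284 + (23.7496284 − 24.7296260)/3 = 23.4229625
R_{3,2} = (16·23.4229625 − 23.4747437) / 15 = 23.4195104
(Column j=1 coincides with Simpson's rule on the same nodes.)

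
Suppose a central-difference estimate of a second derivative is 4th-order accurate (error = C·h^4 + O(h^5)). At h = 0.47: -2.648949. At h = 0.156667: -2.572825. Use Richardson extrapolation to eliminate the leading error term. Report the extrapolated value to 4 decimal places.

The leading error scales as h^4; refining by a factor of 3 reduces it by 3^4 = 81.
Extrapolated value = (81·A(h/3) − A(h)) / (81 − 1)
= (81·(-2.572825) − (-2.648949)) / 80
= -205.749876 / 80 = -2.571873

-2.5719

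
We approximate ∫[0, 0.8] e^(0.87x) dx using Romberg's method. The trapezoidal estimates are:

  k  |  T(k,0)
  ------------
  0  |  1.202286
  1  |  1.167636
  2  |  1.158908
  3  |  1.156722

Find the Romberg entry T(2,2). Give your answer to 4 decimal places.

1.1560

T(1,1) = 1.167636 + (1.167636 − 1.202286)/3 = 1.156086
T(2,1) = 1.158908 + (1.158908 − 1.167636)/3 = 1.155999
T(2,2) = 1.155999 + (1.155999 − 1.156086)/15 = 1.155993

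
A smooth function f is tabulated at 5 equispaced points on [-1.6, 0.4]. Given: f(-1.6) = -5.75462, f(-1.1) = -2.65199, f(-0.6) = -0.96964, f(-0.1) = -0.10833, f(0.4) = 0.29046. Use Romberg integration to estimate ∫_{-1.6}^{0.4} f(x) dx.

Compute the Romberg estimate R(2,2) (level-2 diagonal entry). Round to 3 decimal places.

R(0,0) (trapezoid, 1 panel, h=2.0000): -5.46416
R(1,0) (trapezoid, 2 panels, h=1.0000): -3.70172
R(2,0) (trapezoid, 4 panels, h=0.5000): -3.23102
R(1,1) = -3.70172 + (-3.70172 − (-5.46416))/3 = -3.11424
R(2,1) = -3.23102 + (-3.23102 − (-3.70172))/3 = -3.07412
R(2,2) = -3.07412 + (-3.07412 − (-3.11424))/15 = -3.07145

-3.071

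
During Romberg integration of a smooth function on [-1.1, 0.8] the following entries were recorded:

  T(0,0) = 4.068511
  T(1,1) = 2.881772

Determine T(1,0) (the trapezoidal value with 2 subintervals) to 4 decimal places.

3.1785

From T(1,1) = (4·T(1,0) − T(0,0))/3, solve for T(1,0):
4·T(1,0) = 3·2.881772 + 4.068511 = 12.713827
T(1,0) = 3.178457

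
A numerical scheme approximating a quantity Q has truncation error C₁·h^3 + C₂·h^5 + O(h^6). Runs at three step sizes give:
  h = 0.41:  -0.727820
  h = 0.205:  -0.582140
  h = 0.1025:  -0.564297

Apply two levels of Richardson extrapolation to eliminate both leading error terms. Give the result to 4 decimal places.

First eliminate the h^3 term (factor 2^3 = 8):
  B₁ = (8·(-0.582140) − (-0.727820))/7 = -0.561329
  B₂ = (8·(-0.564297) − (-0.582140))/7 = -0.561748
Then eliminate the h^5 term (factor 2^5 = 32):
  (32·(-0.561748) − (-0.561329))/31 = -0.561762

-0.5618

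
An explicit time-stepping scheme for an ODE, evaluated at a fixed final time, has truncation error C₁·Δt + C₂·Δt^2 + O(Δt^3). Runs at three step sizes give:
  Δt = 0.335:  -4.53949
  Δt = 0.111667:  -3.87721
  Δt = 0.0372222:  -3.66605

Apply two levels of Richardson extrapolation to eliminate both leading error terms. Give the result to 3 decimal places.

-3.562

First eliminate the Δt term (factor 3^1 = 3):
  B₁ = (3·(-3.87721) − (-4.53949))/2 = -3.54607
  B₂ = (3·(-3.66605) − (-3.87721))/2 = -3.56047
Then eliminate the Δt^2 term (factor 3^2 = 9):
  (9·(-3.56047) − (-3.54607))/8 = -3.56227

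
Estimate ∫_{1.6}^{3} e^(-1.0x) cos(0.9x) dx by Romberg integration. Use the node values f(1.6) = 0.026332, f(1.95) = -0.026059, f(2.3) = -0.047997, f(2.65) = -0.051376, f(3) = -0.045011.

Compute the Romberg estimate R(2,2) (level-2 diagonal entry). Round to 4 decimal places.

R(0,0) (trapezoid, 1 panel, h=1.4000): -0.013075
R(1,0) (trapezoid, 2 panels, h=0.7000): -0.040136
R(2,0) (trapezoid, 4 panels, h=0.3500): -0.047170
R(1,1) = -0.040136 + (-0.040136 − (-0.013075))/3 = -0.049156
R(2,1) = -0.047170 + (-0.047170 − (-0.040136))/3 = -0.049515
R(2,2) = -0.049515 + (-0.049515 − (-0.049156))/15 = -0.049539

-0.0495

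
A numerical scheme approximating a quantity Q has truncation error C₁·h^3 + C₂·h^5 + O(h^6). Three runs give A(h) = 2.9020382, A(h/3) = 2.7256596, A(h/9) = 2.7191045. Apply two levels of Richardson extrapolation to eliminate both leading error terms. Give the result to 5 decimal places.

First eliminate the h^3 term (factor 3^3 = 27):
  B₁ = (27·2.7256596 − 2.9020382)/26 = 2.7188758
  B₂ = (27·2.7191045 − 2.7256596)/26 = 2.7188524
Then eliminate the h^5 term (factor 3^5 = 243):
  (243·2.7188524 − 2.7188758)/242 = 2.7188523

2.71885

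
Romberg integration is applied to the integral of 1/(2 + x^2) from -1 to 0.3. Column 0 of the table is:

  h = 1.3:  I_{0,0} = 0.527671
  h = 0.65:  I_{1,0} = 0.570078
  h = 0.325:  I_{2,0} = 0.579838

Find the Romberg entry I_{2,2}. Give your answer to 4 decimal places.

0.5830

Richardson extrapolation on the trapezoidal column (denominator 4−1=3):
I_{1,1} = 0.570078 + (0.570078 − 0.527671)/3 = 0.584214
I_{2,1} = 0.579838 + (0.579838 − 0.570078)/3 = 0.583091
I_{2,2} = (16·0.583091 − 0.584214) / 15 = 0.583016
(Column j=1 coincides with Simpson's rule on the same nodes.)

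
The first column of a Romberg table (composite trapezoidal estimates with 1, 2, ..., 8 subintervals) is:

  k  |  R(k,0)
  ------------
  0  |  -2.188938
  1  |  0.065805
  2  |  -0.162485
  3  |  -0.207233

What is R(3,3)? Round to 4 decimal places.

-0.2197

R(1,1) = 0.065805 + (0.065805 − (-2.188938))/3 = 0.817386
R(2,1) = (4·(-0.162485) − 0.065805) / 3 = -0.238582
R(3,1) = -0.207233 + (-0.207233 − (-0.162485))/3 = -0.222149
R(2,2) = (16·(-0.238582) − 0.817386) / 15 = -0.308980
R(3,2) = (16·(-0.222149) − (-0.238582)) / 15 = -0.221053
R(3,3) = -0.221053 + (-0.221053 − (-0.308980))/63 = -0.219657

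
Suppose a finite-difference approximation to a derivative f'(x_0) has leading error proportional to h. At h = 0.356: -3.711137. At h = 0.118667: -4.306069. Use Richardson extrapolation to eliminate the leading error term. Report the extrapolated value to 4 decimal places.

-4.6035

Extrapolated value = (3·A(h/3) − A(h)) / (3 − 1)
= (3·(-4.306069) − (-3.711137)) / 2
= -9.207070 / 2 = -4.603535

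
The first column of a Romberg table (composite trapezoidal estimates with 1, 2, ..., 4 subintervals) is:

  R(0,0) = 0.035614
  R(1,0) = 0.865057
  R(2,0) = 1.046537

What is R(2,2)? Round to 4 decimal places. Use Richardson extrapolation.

1.1047

Richardson extrapolation on the trapezoidal column (denominator 4−1=3):
R(1,1) = (4·0.865057 − 0.035614) / 3 = 1.141538
R(2,1) = (4·1.046537 − 0.865057) / 3 = 1.107030
R(2,2) = (16·1.107030 − 1.141538) / 15 = 1.104729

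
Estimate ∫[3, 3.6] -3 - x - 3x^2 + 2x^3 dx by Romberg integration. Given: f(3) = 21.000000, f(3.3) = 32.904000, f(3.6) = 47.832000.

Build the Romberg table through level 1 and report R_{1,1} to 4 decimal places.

R_{0,0} (trapezoid, 1 panel, h=0.6000): 20.649600
R_{1,0} (trapezoid, 2 panels, h=0.3000): 20.196000
R_{1,1} = 20.196000 + (20.196000 − 20.649600)/3 = 20.044800

20.0448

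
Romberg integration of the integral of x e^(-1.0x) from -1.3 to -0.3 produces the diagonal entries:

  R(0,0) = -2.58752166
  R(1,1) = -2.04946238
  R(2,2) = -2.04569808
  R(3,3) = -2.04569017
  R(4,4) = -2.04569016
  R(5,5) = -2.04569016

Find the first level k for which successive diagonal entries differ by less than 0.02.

k = 2

|R(1,1) − R(0,0)| = 0.53805928 ≥ 0.02
|R(2,2) − R(1,1)| = 0.00376430 < 0.02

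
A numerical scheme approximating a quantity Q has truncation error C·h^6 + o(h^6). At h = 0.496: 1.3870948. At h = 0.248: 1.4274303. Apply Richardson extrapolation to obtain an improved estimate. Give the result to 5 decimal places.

1.42807

Extrapolated value = (64·A(h/2) − A(h)) / (64 − 1)
= (64·1.4274303 − 1.3870948) / 63
= 89.9684444 / 63 = 1.4280705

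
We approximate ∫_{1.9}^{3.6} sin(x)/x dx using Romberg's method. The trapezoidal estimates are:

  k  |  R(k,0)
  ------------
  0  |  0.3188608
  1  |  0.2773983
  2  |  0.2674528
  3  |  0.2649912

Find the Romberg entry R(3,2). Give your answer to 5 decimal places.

Richardson extrapolation on the trapezoidal column (denominator 4−1=3):
R(2,1) = (4·0.2674528 − 0.2773983) / 3 = 0.2641376
R(3,1) = 0.2649912 + (0.2649912 − 0.2674528)/3 = 0.2641707
R(3,2) = 0.2641707 + (0.2641707 − 0.2641376)/15 = 0.2641729
(Column j=1 coincides with Simpson's rule on the same nodes.)

0.26417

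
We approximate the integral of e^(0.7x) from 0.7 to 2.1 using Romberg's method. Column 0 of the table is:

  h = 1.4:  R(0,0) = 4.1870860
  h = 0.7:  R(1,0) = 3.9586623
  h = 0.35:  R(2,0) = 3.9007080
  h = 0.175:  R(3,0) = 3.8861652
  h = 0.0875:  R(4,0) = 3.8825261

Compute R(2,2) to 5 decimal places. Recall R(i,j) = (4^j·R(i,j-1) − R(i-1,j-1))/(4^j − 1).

Richardson extrapolation on the trapezoidal column (denominator 4−1=3):
R(1,1) = 3.9586623 + (3.9586623 − 4.1870860)/3 = 3.8825211
R(2,1) = (4·3.9007080 − 3.9586623) / 3 = 3.8813899
R(2,2) = (16·3.8813899 − 3.8825211) / 15 = 3.8813145

3.88131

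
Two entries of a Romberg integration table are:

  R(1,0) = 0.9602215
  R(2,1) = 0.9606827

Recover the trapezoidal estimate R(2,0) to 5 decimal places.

From R(2,1) = (4·R(2,0) − R(1,0))/3, solve for R(2,0):
4·R(2,0) = 3·0.9606827 + 0.9602215 = 3.8422696
R(2,0) = 0.9605674

0.96057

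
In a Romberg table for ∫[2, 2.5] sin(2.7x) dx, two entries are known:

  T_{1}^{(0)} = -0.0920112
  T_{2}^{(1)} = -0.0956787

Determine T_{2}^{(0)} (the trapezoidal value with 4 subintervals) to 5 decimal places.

From T_{2}^{(1)} = (4·T_{2}^{(0)} − T_{1}^{(0)})/3, solve for T_{2}^{(0)}:
4·T_{2}^{(0)} = 3·(-0.0956787) + (-0.0920112) = -0.3790473
T_{2}^{(0)} = -0.0947618

-0.09476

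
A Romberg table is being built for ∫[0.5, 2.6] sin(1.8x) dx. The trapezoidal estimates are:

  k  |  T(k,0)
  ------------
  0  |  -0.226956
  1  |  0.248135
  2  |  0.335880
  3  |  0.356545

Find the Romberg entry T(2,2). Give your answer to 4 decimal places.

0.3624

T(1,1) = (4·0.248135 − (-0.226956)) / 3 = 0.406499
T(2,1) = 0.335880 + (0.335880 − 0.248135)/3 = 0.365128
T(2,2) = 0.365128 + (0.365128 − 0.406499)/15 = 0.362370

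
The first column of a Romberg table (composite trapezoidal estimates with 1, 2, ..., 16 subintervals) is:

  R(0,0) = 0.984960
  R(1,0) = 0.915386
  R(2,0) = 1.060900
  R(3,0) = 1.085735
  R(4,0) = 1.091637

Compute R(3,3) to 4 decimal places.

1.0925

R(1,1) = (4·0.915386 − 0.984960) / 3 = 0.892195
R(2,1) = 1.060900 + (1.060900 − 0.915386)/3 = 1.109405
R(3,1) = (4·1.085735 − 1.060900) / 3 = 1.094013
R(2,2) = 1.109405 + (1.109405 − 0.892195)/15 = 1.123886
R(3,2) = 1.094013 + (1.094013 − 1.109405)/15 = 1.092987
R(3,3) = (64·1.092987 − 1.123886) / 63 = 1.092497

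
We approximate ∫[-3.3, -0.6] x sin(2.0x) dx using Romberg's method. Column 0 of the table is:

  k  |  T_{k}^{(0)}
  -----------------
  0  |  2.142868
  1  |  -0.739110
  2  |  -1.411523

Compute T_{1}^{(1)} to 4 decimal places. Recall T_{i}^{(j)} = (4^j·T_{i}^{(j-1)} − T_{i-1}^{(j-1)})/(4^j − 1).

-1.6998

T_{1}^{(1)} = -0.739110 + (-0.739110 − 2.142868)/3 = -1.699769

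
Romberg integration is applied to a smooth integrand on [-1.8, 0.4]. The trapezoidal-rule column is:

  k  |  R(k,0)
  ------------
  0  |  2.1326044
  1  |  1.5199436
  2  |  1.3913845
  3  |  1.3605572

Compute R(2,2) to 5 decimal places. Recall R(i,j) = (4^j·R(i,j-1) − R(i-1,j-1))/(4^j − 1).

R(1,1) = 1.5199436 + (1.5199436 − 2.1326044)/3 = 1.3157233
R(2,1) = (4·1.3913845 − 1.5199436) / 3 = 1.3485315
R(2,2) = 1.3485315 + (1.3485315 − 1.3157233)/15 = 1.3507187

1.35072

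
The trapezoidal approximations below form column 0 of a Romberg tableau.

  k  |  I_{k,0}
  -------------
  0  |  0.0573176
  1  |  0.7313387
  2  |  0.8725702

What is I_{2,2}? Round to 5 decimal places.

0.91722

I_{1,1} = (4·0.7313387 − 0.0573176) / 3 = 0.9560124
I_{2,1} = (4·0.8725702 − 0.7313387) / 3 = 0.9196474
I_{2,2} = 0.9196474 + (0.9196474 − 0.9560124)/15 = 0.9172231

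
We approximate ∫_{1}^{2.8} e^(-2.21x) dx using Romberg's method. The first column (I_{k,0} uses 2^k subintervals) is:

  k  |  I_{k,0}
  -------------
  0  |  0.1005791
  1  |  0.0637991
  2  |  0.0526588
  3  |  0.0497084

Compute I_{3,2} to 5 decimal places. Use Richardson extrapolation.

0.04871

I_{2,1} = (4·0.0526588 − 0.0637991) / 3 = 0.0489454
I_{3,1} = 0.0497084 + (0.0497084 − 0.0526588)/3 = 0.0487249
I_{3,2} = 0.0487249 + (0.0487249 − 0.0489454)/15 = 0.0487102
(Column j=1 coincides with Simpson's rule on the same nodes.)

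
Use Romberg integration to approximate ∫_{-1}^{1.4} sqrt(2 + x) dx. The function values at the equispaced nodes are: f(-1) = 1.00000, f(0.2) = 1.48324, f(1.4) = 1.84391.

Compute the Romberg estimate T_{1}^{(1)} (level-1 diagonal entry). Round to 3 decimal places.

3.511

T_{0}^{(0)} (trapezoid, 1 panel, h=2.4000): 3.41269
T_{1}^{(0)} (trapezoid, 2 panels, h=1.2000): 3.48623
T_{1}^{(1)} = 3.48623 + (3.48623 − 3.41269)/3 = 3.51074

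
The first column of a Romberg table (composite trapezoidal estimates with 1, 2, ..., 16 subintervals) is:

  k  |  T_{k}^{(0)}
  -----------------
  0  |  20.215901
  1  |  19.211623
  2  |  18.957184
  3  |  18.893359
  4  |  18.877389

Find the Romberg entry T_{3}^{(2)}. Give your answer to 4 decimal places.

Richardson extrapolation on the trapezoidal column (denominator 4−1=3):
T_{2}^{(1)} = 18.957184 + (18.957184 − 19.211623)/3 = 18.872371
T_{3}^{(1)} = 18.893359 + (18.893359 − 18.957184)/3 = 18.872084
T_{3}^{(2)} = 18.872084 + (18.872084 − 18.872371)/15 = 18.872065

18.8721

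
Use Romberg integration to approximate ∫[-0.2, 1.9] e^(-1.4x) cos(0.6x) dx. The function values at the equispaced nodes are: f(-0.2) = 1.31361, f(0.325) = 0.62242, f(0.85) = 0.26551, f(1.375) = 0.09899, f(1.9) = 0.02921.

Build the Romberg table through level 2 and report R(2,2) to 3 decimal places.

R(0,0) (trapezoid, 1 panel, h=2.1000): 1.40996
R(1,0) (trapezoid, 2 panels, h=1.0500): 0.98377
R(2,0) (trapezoid, 4 panels, h=0.5250): 0.87062
R(1,1) = 0.98377 + (0.98377 − 1.40996)/3 = 0.84171
R(2,1) = 0.87062 + (0.87062 − 0.98377)/3 = 0.83290
R(2,2) = 0.83290 + (0.83290 − 0.84171)/15 = 0.83231

0.832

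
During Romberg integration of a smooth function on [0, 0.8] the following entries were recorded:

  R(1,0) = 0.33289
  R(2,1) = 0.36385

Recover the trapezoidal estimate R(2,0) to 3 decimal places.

0.356

From R(2,1) = (4·R(2,0) − R(1,0))/3, solve for R(2,0):
4·R(2,0) = 3·0.36385 + 0.33289 = 1.42444
R(2,0) = 0.35611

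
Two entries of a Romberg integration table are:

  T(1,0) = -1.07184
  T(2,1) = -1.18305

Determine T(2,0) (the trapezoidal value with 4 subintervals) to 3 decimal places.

From T(2,1) = (4·T(2,0) − T(1,0))/3, solve for T(2,0):
4·T(2,0) = 3·(-1.18305) + (-1.07184) = -4.62099
T(2,0) = -1.15525

-1.155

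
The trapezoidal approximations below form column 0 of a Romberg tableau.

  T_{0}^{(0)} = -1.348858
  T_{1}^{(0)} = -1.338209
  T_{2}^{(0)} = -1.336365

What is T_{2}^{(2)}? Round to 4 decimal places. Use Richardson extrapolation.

T_{1}^{(1)} = (4·(-1.338209) − (-1.348858)) / 3 = -1.334659
T_{2}^{(1)} = -1.336365 + (-1.336365 − (-1.338209))/3 = -1.335750
T_{2}^{(2)} = -1.335750 + (-1.335750 − (-1.334659))/15 = -1.335823

-1.3358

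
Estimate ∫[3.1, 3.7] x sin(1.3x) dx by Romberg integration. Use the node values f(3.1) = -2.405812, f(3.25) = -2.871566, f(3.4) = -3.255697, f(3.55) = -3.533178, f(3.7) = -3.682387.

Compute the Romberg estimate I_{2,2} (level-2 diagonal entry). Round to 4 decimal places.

-1.9109

I_{0,0} (trapezoid, 1 panel, h=0.6000): -1.826460
I_{1,0} (trapezoid, 2 panels, h=0.3000): -1.889939
I_{2,0} (trapezoid, 4 panels, h=0.1500): -1.905681
I_{1,1} = -1.889939 + (-1.889939 − (-1.826460))/3 = -1.911099
I_{2,1} = -1.905681 + (-1.905681 − (-1.889939))/3 = -1.910928
I_{2,2} = -1.910928 + (-1.910928 − (-1.911099))/15 = -1.910917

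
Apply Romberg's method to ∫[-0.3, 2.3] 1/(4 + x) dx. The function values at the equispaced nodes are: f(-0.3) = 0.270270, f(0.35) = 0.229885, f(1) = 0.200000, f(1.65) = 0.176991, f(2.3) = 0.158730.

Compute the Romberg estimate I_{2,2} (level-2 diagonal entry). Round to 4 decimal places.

I_{0,0} (trapezoid, 1 panel, h=2.6000): 0.557700
I_{1,0} (trapezoid, 2 panels, h=1.3000): 0.538850
I_{2,0} (trapezoid, 4 panels, h=0.6500): 0.533894
I_{1,1} = 0.538850 + (0.538850 − 0.557700)/3 = 0.532567
I_{2,1} = 0.533894 + (0.533894 − 0.538850)/3 = 0.532242
I_{2,2} = 0.532242 + (0.532242 − 0.532567)/15 = 0.532220

0.5322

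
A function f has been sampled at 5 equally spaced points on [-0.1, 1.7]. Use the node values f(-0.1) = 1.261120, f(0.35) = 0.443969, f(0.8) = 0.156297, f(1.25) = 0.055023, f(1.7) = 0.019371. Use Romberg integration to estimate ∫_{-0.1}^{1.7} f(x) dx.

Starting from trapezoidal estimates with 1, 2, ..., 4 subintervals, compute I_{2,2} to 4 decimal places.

I_{0,0} (trapezoid, 1 panel, h=1.8000): 1.152442
I_{1,0} (trapezoid, 2 panels, h=0.9000): 0.716888
I_{2,0} (trapezoid, 4 panels, h=0.4500): 0.582991
I_{1,1} = 0.716888 + (0.716888 − 1.152442)/3 = 0.571703
I_{2,1} = 0.582991 + (0.582991 − 0.716888)/3 = 0.538359
I_{2,2} = 0.538359 + (0.538359 − 0.571703)/15 = 0.536136

0.5361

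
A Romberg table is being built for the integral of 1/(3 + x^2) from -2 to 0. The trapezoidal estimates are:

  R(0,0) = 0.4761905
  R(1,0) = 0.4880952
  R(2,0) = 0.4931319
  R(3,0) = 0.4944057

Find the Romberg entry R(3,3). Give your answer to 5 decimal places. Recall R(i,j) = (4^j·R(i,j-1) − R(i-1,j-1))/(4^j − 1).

0.49483

R(1,1) = 0.4880952 + (0.4880952 − 0.4761905)/3 = 0.4920634
R(2,1) = (4·0.4931319 − 0.4880952) / 3 = 0.4948108
R(3,1) = 0.4944057 + (0.4944057 − 0.4931319)/3 = 0.4948303
R(2,2) = (16·0.4948108 − 0.4920634) / 15 = 0.4949940
R(3,2) = 0.4948303 + (0.4948303 − 0.4948108)/15 = 0.4948316
R(3,3) = 0.4948316 + (0.4948316 − 0.4949940)/63 = 0.4948290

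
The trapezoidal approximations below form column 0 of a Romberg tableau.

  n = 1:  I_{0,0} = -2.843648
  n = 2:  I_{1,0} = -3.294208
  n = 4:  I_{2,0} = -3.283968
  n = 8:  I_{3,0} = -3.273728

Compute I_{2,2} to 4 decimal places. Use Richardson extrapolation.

-3.2696

Richardson extrapolation on the trapezoidal column (denominator 4−1=3):
I_{1,1} = (4·(-3.294208) − (-2.843648)) / 3 = -3.444395
I_{2,1} = (4·(-3.283968) − (-3.294208)) / 3 = -3.280555
I_{2,2} = (16·(-3.280555) − (-3.444395)) / 15 = -3.269632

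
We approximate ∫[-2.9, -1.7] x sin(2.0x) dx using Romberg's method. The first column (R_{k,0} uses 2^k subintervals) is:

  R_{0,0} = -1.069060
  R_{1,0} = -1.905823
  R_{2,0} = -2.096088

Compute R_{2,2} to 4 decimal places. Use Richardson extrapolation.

Richardson extrapolation on the trapezoidal column (denominator 4−1=3):
R_{1,1} = (4·(-1.905823) − (-1.069060)) / 3 = -2.184744
R_{2,1} = -2.096088 + (-2.096088 − (-1.905823))/3 = -2.159510
R_{2,2} = (16·(-2.159510) − (-2.184744)) / 15 = -2.157828
(Column j=1 coincides with Simpson's rule on the same nodes.)

-2.1578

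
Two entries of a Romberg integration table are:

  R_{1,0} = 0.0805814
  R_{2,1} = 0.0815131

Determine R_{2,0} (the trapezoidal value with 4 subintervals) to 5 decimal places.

0.08128

From R_{2,1} = (4·R_{2,0} − R_{1,0})/3, solve for R_{2,0}:
4·R_{2,0} = 3·0.0815131 + 0.0805814 = 0.3251207
R_{2,0} = 0.0812802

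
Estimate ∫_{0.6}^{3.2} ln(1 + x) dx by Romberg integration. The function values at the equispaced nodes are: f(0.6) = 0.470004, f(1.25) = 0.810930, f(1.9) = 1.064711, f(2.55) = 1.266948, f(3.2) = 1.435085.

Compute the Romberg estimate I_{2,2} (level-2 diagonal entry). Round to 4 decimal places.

I_{0,0} (trapezoid, 1 panel, h=2.6000): 2.476616
I_{1,0} (trapezoid, 2 panels, h=1.3000): 2.622432
I_{2,0} (trapezoid, 4 panels, h=0.6500): 2.661837
I_{1,1} = 2.622432 + (2.622432 − 2.476616)/3 = 2.671037
I_{2,1} = 2.661837 + (2.661837 − 2.622432)/3 = 2.674972
I_{2,2} = 2.674972 + (2.674972 − 2.671037)/15 = 2.675234

2.6752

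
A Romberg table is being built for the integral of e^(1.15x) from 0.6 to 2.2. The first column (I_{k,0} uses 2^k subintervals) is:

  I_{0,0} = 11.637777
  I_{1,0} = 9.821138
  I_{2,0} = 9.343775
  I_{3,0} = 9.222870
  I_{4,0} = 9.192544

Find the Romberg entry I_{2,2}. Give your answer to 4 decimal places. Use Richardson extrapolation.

I_{1,1} = 9.821138 + (9.821138 − 11.637777)/3 = 9.215592
I_{2,1} = 9.343775 + (9.343775 − 9.821138)/3 = 9.184654
I_{2,2} = 9.184654 + (9.184654 − 9.215592)/15 = 9.182591

9.1826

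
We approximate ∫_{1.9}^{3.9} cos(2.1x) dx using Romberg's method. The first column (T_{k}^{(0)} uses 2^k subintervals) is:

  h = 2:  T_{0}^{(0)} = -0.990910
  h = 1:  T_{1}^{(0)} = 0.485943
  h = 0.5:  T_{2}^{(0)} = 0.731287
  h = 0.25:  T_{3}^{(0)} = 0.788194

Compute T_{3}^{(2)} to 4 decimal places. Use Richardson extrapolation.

Richardson extrapolation on the trapezoidal column (denominator 4−1=3):
T_{2}^{(1)} = 0.731287 + (0.731287 − 0.485943)/3 = 0.813068
T_{3}^{(1)} = 0.788194 + (0.788194 − 0.731287)/3 = 0.807163
T_{3}^{(2)} = 0.807163 + (0.807163 − 0.813068)/15 = 0.806769

0.8068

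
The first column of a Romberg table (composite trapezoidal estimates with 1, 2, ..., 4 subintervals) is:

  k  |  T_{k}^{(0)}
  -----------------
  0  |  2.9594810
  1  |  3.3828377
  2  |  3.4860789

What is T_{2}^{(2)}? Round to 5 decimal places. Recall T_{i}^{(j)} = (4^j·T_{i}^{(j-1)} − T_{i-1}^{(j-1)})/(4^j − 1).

Richardson extrapolation on the trapezoidal column (denominator 4−1=3):
T_{1}^{(1)} = 3.3828377 + (3.3828377 − 2.9594810)/3 = 3.5239566
T_{2}^{(1)} = (4·3.4860789 − 3.3828377) / 3 = 3.5204926
T_{2}^{(2)} = (16·3.5204926 − 3.5239566) / 15 = 3.5202617
(Column j=1 coincides with Simpson's rule on the same nodes.)

3.52026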